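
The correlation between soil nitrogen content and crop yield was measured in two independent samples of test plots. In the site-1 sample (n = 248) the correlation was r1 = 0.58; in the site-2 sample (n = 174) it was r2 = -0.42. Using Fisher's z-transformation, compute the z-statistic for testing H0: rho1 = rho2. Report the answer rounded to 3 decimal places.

11.141

z1 = atanh(0.58) = 0.662463,  z2 = atanh(-0.42) = -0.447692
SE = √(1/(n1−3) + 1/(n2−3)) = √(1/245 + 1/171) = √(0.0040816 + 0.0058480) = √0.0099296 = 0.099647
z = (z1 − z2)/SE = (0.662463 − (-0.447692)) / 0.099647 = 1.110155 / 0.099647 = 11.141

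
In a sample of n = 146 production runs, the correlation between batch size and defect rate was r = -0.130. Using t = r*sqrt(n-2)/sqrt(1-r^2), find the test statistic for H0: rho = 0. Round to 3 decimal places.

-1.573

t = r·√(n−2) / √(1−r²) with r = -0.130, n = 146
  = -0.130·√144 / √(1 − 0.016900)
  = -0.130·12.000000 / 0.991514
  = -1.560000 / 0.991514 = -1.573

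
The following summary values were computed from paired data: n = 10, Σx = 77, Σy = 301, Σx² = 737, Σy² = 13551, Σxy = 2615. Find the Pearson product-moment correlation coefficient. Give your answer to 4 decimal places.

0.3696

Numerator: nΣxy − (Σx)(Σy) = 10·2615 − (77)(301) = 2973
Denominator: √[(nΣx²−(Σx)²)(nΣy²−(Σy)²)]
  nΣx²−(Σx)² = 10·737 − 5929 = 1441;  nΣy²−(Σy)² = 10·13551 − 90601 = 44909
  √(1441·44909) = √64713869 = 8044.4931
r = 2973 / 8044.4931 = 0.3696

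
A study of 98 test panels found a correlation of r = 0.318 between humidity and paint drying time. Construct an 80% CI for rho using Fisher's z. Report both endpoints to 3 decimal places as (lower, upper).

z_r = atanh(0.318) = 0.329421;  SE = 1/√(n−3) = 1/√95 = 0.102598
z-limits: 0.329421 ± 1.282·0.102598 = 0.329421 ± 0.131531 = [0.197890, 0.460952]
ρ-limits: (tanh 0.197890, tanh 0.460952) = (0.195, 0.431)

(0.195, 0.431)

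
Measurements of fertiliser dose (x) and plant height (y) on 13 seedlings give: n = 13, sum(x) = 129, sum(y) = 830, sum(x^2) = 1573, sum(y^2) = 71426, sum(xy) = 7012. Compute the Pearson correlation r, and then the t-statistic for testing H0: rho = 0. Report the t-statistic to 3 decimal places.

-2.056

Numerator: nΣxy − (Σx)(Σy) = 13·7012 − (129)(830) = -15914
Denominator: √[(nΣx²−(Σx)²)(nΣy²−(Σy)²)]
  nΣx²−(Σx)² = 13·1573 − 16641 = 3808;  nΣy²−(Σy)² = 13·71426 − 688900 = 239638
  √(3808·239638) = √912541504 = 30208.3019
r = -15914 / 30208.3019 = -0.5268
t = r·√(n−2)/√(1−r²) = -0.5268·√11 / √(1−0.277518) = -1.747198 / 0.849989 = -2.056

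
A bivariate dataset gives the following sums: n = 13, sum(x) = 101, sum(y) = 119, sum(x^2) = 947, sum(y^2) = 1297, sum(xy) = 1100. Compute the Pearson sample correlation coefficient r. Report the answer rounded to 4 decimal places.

0.9557

S_xy = nΣxy − ΣxΣy = 13·1100 − 101·119 = 14300 − 12019 = 2281
S_xx = nΣx² − (Σx)² = 13·947 − 101² = 12311 − 10201 = 2110
S_yy = nΣy² − (Σy)² = 13·1297 − 119² = 16861 − 14161 = 2700
r = S_xy / √(S_xx·S_yy) = 2281 / √(2110·2700) = 2281 / √5697000 = 2281 / 2386.8389 = 0.9557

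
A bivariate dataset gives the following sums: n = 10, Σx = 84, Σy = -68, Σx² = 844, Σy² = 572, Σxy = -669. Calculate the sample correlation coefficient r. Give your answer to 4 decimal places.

-0.7941

S_xy = nΣxy − ΣxΣy = 10·(-669) − 84·(-68) = -6690 − (-5712) = -978
S_xx = nΣx² − (Σx)² = 10·844 − 84² = 8440 − 7056 = 1384
S_yy = nΣy² − (Σy)² = 10·572 − (-68)² = 5720 − 4624 = 1096
r = S_xy / √(S_xx·S_yy) = -978 / √(1384·1096) = -978 / √1516864 = -978 / 1231.6103 = -0.7941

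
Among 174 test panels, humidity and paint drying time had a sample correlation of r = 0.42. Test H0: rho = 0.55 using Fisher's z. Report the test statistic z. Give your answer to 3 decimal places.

z_r = atanh(0.42) = 0.447692,  z_0 = atanh(0.55) = 0.618381
SE = 1/√(n−3) = 1/√171 = 0.076472
z = (z_r − z_0)/SE = (0.447692 − 0.618381) / 0.076472 = -0.170689 / 0.076472 = -2.232

-2.232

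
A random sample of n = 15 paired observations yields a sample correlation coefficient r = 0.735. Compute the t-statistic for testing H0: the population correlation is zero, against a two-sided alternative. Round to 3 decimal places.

3.908

t = r·√(n−2) / √(1−r²) with r = 0.735, n = 15
  = 0.735·√13 / √(1 − 0.540225)
  = 0.735·3.605551 / 0.678067
  = 2.650080 / 0.678067 = 3.908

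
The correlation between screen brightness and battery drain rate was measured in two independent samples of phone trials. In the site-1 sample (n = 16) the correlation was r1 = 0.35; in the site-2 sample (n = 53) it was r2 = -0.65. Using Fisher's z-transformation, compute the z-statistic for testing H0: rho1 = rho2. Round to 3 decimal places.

3.664

z1 = atanh(0.35) = 0.365444,  z2 = atanh(-0.65) = -0.775299
SE = √(1/(n1−3) + 1/(n2−3)) = √(1/13 + 1/50) = √(0.0769231 + 0.0200000) = √0.0969231 = 0.311325
z = (z1 − z2)/SE = (0.365444 − (-0.775299)) / 0.311325 = 1.140743 / 0.311325 = 3.664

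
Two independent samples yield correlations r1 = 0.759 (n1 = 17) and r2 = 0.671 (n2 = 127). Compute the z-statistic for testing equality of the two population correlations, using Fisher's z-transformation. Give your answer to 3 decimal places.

0.643

z1 = atanh(0.759) = 0.993852,  z2 = atanh(0.671) = 0.812560
SE = √(1/(n1−3) + 1/(n2−3)) = √(1/14 + 1/124) = √(0.0714286 + 0.0080645) = √0.0794931 = 0.281945
z = (z1 − z2)/SE = (0.993852 − 0.812560) / 0.281945 = 0.181292 / 0.281945 = 0.643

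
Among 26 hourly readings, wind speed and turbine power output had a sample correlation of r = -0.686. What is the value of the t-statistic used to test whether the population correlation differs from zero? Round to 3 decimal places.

-4.619

t = r·√(n−2) / √(1−r²) with r = -0.686, n = 26
  = -0.686·√24 / √(1 − 0.470596)
  = -0.686·4.898979 / 0.727602
  = -3.360700 / 0.727602 = -4.619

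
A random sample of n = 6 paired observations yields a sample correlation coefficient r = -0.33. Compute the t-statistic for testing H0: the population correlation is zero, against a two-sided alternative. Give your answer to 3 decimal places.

1 − r² = 1 − 0.1089 = 0.8911;  √(1−r²) = 0.943981
√(n−2) = √4 = 2.000000
t = r·√(n−2)/√(1−r²) = -0.33 · 2.000000 / 0.943981 = -0.699

-0.699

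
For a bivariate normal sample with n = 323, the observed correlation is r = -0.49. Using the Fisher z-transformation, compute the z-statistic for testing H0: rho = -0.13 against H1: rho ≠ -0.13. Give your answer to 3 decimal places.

-7.251

Fisher z: atanh(-0.49) = -0.536060, atanh(-0.13) = -0.130740
z = (z_r − z_0)·√(n−3) = (-0.536060 − (-0.130740))·√320 = -0.405320 · 17.888544 = -7.251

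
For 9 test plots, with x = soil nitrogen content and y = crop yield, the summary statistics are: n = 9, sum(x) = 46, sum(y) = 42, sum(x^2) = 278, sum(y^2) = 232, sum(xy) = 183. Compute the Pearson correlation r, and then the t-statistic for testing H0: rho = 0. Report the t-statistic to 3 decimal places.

-3.601

Numerator: nΣxy − (Σx)(Σy) = 9·183 − (46)(42) = -285
Denominator: √[(nΣx²−(Σx)²)(nΣy²−(Σy)²)]
  nΣx²−(Σx)² = 9·278 − 2116 = 386;  nΣy²−(Σy)² = 9·232 − 1764 = 324
  √(386·324) = √125064 = 353.6439
r = -285 / 353.6439 = -0.8059
t = r·√(n−2)/√(1−r²) = -0.8059·√7 / √(1−0.649475) = -2.132211 / 0.592052 = -3.601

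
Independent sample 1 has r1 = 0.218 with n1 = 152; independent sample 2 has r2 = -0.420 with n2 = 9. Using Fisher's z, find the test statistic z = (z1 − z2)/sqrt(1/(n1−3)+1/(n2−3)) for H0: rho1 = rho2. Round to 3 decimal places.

Fisher z-transforms: z1 = atanh(0.218) = 0.221555, z2 = atanh(-0.420) = -0.447692; difference d = 0.669247
Var(d) = 1/149 + 1/6 = 0.0067114 + 0.1666667 = 0.1733781
z = d/√Var(d) = 0.669247 / √0.1733781 = 0.669247 / 0.416387 = 1.607

1.607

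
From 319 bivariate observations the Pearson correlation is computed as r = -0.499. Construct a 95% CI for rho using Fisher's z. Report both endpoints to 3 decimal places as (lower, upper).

(-0.577, -0.412)

Fisher z: z_r = atanh(r) = ½·ln((1+(-0.499))/(1−(-0.499))) = -0.547974
SE(z) = 1/√(n−3) = 1/√316 = 0.056254
95% ⇒ z* = 1.960; margin = 1.960·0.056254 = 0.110258
CI on z-scale: (-0.658232, -0.437716)
Back-transform: tanh(-0.658232) = -0.577186, tanh(-0.437716) = -0.411749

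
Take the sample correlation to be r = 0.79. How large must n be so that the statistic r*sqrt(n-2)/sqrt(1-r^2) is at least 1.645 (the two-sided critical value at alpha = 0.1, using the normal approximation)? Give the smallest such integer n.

Need r·√(n−2)/√(1−r²) ≥ 1.645
√(n−2) ≥ 1.645·√(1−0.6241) / 0.79 = 1.645·0.613107 / 0.79 = 1.2767
n−2 ≥ 1.6300  ⇒  n ≥ 3.6300
Smallest integer n = 4

4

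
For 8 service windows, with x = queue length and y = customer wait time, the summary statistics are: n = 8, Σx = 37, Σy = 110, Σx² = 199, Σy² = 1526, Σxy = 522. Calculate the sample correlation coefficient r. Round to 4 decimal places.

0.6830

S_xy = nΣxy − ΣxΣy = 8·522 − 37·110 = 4176 − 4070 = 106
S_xx = nΣx² − (Σx)² = 8·199 − 37² = 1592 − 1369 = 223
S_yy = nΣy² − (Σy)² = 8·1526 − 110² = 12208 − 12100 = 108
r = S_xy / √(S_xx·S_yy) = 106 / √(223·108) = 106 / √24084 = 106 / 155.1902 = 0.6830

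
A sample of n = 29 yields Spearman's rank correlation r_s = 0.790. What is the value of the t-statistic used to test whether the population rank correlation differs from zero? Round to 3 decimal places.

1 − r_s² = 1 − 0.624100 = 0.375900;  √(1−r_s²) = 0.613107
√(n−2) = √27 = 5.196152
t = r_s·√(n−2)/√(1−r_s²) = 0.790 · 5.196152 / 0.613107 = 6.695

6.695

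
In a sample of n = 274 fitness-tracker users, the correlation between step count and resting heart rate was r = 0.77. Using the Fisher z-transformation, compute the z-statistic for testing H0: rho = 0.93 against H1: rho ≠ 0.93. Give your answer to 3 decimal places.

-10.504

z_r = atanh(0.77) = 1.020328,  z_0 = atanh(0.93) = 1.658390
SE = 1/√(n−3) = 1/√271 = 0.060746
z = (z_r − z_0)/SE = (1.020328 − 1.658390) / 0.060746 = -0.638062 / 0.060746 = -10.504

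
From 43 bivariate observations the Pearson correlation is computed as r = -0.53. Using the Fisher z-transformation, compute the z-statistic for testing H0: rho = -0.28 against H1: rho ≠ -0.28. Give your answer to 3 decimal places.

-1.913

Fisher z: atanh(-0.53) = -0.590145, atanh(-0.28) = -0.287682
z = (z_r − z_0)·√(n−3) = (-0.590145 − (-0.287682))·√40 = -0.302463 · 6.324555 = -1.913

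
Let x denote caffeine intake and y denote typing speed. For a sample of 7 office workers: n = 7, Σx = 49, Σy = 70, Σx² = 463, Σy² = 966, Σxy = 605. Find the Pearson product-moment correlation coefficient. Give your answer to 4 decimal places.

0.6437

S_xy = nΣxy − ΣxΣy = 7·605 − 49·70 = 4235 − 3430 = 805
S_xx = nΣx² − (Σx)² = 7·463 − 49² = 3241 − 2401 = 840
S_yy = nΣy² − (Σy)² = 7·966 − 70² = 6762 − 4900 = 1862
r = S_xy / √(S_xx·S_yy) = 805 / √(840·1862) = 805 / √1564080 = 805 / 1250.6318 = 0.6437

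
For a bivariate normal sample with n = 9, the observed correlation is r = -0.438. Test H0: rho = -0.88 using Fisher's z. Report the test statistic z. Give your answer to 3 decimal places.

z_r = atanh(-0.438) = -0.469753,  z_0 = atanh(-0.88) = -1.375768
SE = 1/√(n−3) = 1/√6 = 0.408248
z = (z_r − z_0)/SE = (-0.469753 − (-1.375768)) / 0.408248 = 0.906015 / 0.408248 = 2.219

2.219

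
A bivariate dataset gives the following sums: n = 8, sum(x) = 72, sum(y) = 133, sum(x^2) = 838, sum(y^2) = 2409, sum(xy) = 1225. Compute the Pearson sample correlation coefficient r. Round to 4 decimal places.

Numerator: nΣxy − (Σx)(Σy) = 8·1225 − (72)(133) = 224
Denominator: √[(nΣx²−(Σx)²)(nΣy²−(Σy)²)]
  nΣx²−(Σx)² = 8·838 − 5184 = 1520;  nΣy²−(Σy)² = 8·2409 − 17689 = 1583
  √(1520·1583) = √2406160 = 1551.1802
r = 224 / 1551.1802 = 0.1444

0.1444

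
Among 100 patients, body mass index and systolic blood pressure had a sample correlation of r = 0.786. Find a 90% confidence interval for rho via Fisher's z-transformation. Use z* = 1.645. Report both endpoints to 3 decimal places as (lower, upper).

(0.713, 0.842)

z_r = atanh(0.786) = 1.060879;  SE = 1/√(n−3) = 1/√97 = 0.101535
z-limits: 1.060879 ± 1.645·0.101535 = 1.060879 ± 0.167025 = [0.893854, 1.227904]
ρ-limits: (tanh 0.893854, tanh 1.227904) = (0.713, 0.842)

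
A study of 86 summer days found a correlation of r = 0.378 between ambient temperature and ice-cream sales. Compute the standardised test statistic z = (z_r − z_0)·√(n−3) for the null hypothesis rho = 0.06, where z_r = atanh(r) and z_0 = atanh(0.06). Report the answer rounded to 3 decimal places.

3.076

z_r = atanh(0.378) = 0.397724,  z_0 = atanh(0.06) = 0.060072
SE = 1/√(n−3) = 1/√83 = 0.109764
z = (z_r − z_0)/SE = (0.397724 − 0.060072) / 0.109764 = 0.337652 / 0.109764 = 3.076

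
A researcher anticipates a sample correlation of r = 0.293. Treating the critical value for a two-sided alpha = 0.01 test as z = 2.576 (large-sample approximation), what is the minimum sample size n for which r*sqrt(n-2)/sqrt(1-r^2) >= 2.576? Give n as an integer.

Need r·√(n−2)/√(1−r²) ≥ 2.576
√(n−2) ≥ 2.576·√(1−0.085849) / 0.293 = 2.576·0.956112 / 0.293 = 8.4060
n−2 ≥ 70.6608  ⇒  n ≥ 72.6608
Smallest integer n = 73

73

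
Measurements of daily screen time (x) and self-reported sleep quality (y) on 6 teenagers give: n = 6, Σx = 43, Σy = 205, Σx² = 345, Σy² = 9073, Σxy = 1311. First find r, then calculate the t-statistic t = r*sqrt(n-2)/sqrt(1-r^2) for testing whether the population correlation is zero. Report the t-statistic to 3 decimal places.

-1.398

S_xy = nΣxy − ΣxΣy = 6·1311 − 43·205 = 7866 − 8815 = -949
S_xx = nΣx² − (Σx)² = 6·345 − 43² = 2070 − 1849 = 221
S_yy = nΣy² − (Σy)² = 6·9073 − 205² = 54438 − 42025 = 12413
r = S_xy / √(S_xx·S_yy) = -949 / √(221·12413) = -949 / √2743273 = -949 / 1656.2829 = -0.5730
t = r·√(n−2)/√(1−r²) = -0.5730·√4 / √(1−0.328329) = -1.146000 / 0.819555 = -1.398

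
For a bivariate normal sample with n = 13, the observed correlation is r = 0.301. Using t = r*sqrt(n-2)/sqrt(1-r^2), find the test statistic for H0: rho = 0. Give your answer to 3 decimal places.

1.047

1 − r² = 1 − 0.090601 = 0.909399;  √(1−r²) = 0.953624
√(n−2) = √11 = 3.316625
t = r·√(n−2)/√(1−r²) = 0.301 · 3.316625 / 0.953624 = 1.047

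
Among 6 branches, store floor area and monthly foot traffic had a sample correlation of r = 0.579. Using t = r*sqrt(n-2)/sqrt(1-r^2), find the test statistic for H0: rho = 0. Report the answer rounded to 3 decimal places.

1.420

1 − r² = 1 − 0.335241 = 0.664759;  √(1−r²) = 0.815328
√(n−2) = √4 = 2.000000
t = r·√(n−2)/√(1−r²) = 0.579 · 2.000000 / 0.815328 = 1.420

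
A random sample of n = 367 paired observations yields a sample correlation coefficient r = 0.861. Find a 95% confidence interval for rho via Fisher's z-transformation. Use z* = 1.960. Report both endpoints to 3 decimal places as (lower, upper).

z_r = atanh(0.861) = 1.297198;  SE = 1/√(n−3) = 1/√364 = 0.052414
z-limits: 1.297198 ± 1.960·0.052414 = 1.297198 ± 0.102731 = [1.194467, 1.399929]
ρ-limits: (tanh 1.194467, tanh 1.399929) = (0.832, 0.885)

(0.832, 0.885)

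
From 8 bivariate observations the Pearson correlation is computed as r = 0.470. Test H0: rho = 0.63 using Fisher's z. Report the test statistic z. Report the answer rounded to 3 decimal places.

z_r = atanh(0.470) = 0.510070,  z_0 = atanh(0.63) = 0.741416
SE = 1/√(n−3) = 1/√5 = 0.447214
z = (z_r − z_0)/SE = (0.510070 − 0.741416) / 0.447214 = -0.231346 / 0.447214 = -0.517

-0.517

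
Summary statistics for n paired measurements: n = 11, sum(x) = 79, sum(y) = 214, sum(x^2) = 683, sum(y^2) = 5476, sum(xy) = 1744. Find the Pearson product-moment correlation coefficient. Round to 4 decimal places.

Numerator: nΣxy − (Σx)(Σy) = 11·1744 − (79)(214) = 2278
Denominator: √[(nΣx²−(Σx)²)(nΣy²−(Σy)²)]
  nΣx²−(Σx)² = 11·683 − 6241 = 1272;  nΣy²−(Σy)² = 11·5476 − 45796 = 14440
  √(1272·14440) = √18367680 = 4285.7531
r = 2278 / 4285.7531 = 0.5315

0.5315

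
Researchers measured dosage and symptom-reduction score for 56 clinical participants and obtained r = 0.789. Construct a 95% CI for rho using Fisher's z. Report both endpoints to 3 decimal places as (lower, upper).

Fisher z: z_r = atanh(r) = ½·ln((1+0.789)/(1−0.789)) = 1.068777
SE(z) = 1/√(n−3) = 1/√53 = 0.137361
95% ⇒ z* = 1.960; margin = 1.960·0.137361 = 0.269228
CI on z-scale: (0.799549, 1.338005)
Back-transform: tanh(0.799549) = 0.663785, tanh(1.338005) = 0.871192

(0.664, 0.871)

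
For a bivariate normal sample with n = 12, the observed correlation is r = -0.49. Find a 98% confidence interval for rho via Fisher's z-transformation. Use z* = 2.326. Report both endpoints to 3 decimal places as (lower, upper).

Fisher z: z_r = atanh(r) = ½·ln((1+(-0.49))/(1−(-0.49))) = -0.536060
SE(z) = 1/√(n−3) = 1/√9 = 0.333333
98% ⇒ z* = 2.326; margin = 2.326·0.333333 = 0.775333
CI on z-scale: (-1.311393, 0.239273)
Back-transform: tanh(-1.311393) = -0.864627, tanh(0.239273) = 0.234809

(-0.865, 0.235)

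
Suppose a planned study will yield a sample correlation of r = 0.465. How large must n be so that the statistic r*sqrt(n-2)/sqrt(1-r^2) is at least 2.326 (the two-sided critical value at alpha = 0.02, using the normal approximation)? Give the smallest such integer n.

22

r√(n−2)/√(1−r²) ≥ 2.326  ⇔  n−2 ≥ (2.326)²·(1−r²)/r²
(1−r²)/r² = (1−0.216225)/0.216225 = 3.6248
n ≥ 2 + 5.410276·3.6248 = 2 + 19.6112 = 21.6112
⌈21.6112⌉ = 22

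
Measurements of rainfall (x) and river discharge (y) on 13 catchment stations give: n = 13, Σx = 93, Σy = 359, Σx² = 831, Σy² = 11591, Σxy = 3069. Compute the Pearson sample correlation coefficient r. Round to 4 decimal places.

0.9500

S_xy = nΣxy − ΣxΣy = 13·3069 − 93·359 = 39897 − 33387 = 6510
S_xx = nΣx² − (Σx)² = 13·831 − 93² = 10803 − 8649 = 2154
S_yy = nΣy² − (Σy)² = 13·11591 − 359² = 150683 − 128881 = 21802
r = S_xy / √(S_xx·S_yy) = 6510 / √(2154·21802) = 6510 / √46961508 = 6510 / 6852.8467 = 0.9500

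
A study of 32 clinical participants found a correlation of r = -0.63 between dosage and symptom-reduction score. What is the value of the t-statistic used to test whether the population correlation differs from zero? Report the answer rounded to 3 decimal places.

1 − r² = 1 − 0.3969 = 0.6031;  √(1−r²) = 0.776595
√(n−2) = √30 = 5.477226
t = r·√(n−2)/√(1−r²) = -0.63 · 5.477226 / 0.776595 = -4.443

-4.443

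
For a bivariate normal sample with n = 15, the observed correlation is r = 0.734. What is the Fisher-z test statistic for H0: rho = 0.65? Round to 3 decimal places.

0.561

Fisher z: atanh(0.734) = 0.937345, atanh(0.65) = 0.775299
z = (z_r − z_0)·√(n−3) = (0.937345 − 0.775299)·√12 = 0.162046 · 3.464102 = 0.561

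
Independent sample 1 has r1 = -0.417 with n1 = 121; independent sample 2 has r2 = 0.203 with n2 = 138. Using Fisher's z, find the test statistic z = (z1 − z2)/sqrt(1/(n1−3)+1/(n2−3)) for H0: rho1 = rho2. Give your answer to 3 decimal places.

-5.157

Fisher z-transforms: z1 = atanh(-0.417) = -0.444055, z2 = atanh(0.203) = 0.205860; difference d = -0.649915
Var(d) = 1/118 + 1/135 = 0.0084746 + 0.0074074 = 0.0158820
z = d/√Var(d) = -0.649915 / √0.0158820 = -0.649915 / 0.126024 = -5.157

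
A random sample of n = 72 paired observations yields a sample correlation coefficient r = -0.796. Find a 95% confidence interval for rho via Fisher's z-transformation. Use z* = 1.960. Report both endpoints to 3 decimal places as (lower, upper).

Fisher z: z_r = atanh(r) = ½·ln((1+(-0.796))/(1−(-0.796))) = -1.087599
SE(z) = 1/√(n−3) = 1/√69 = 0.120386
95% ⇒ z* = 1.960; margin = 1.960·0.120386 = 0.235957
CI on z-scale: (-1.323556, -0.851642)
Back-transform: tanh(-1.323556) = -0.867666, tanh(-0.851642) = -0.691926

(-0.868, -0.692)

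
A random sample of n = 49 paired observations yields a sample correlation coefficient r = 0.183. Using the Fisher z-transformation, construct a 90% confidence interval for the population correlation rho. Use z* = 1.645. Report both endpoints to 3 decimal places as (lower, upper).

z_r = atanh(0.183) = 0.185085;  SE = 1/√(n−3) = 1/√46 = 0.147442
z-limits: 0.185085 ± 1.645·0.147442 = 0.185085 ± 0.242542 = [-0.057457, 0.427627]
ρ-limits: (tanh -0.057457, tanh 0.427627) = (-0.057, 0.403)

(-0.057, 0.403)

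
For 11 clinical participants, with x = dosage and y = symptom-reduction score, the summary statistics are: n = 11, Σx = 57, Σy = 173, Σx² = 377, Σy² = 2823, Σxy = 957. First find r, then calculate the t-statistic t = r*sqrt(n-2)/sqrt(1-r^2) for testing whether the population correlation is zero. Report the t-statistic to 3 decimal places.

S_xy = nΣxy − ΣxΣy = 11·957 − 57·173 = 10527 − 9861 = 666
S_xx = nΣx² − (Σx)² = 11·377 − 57² = 4147 − 3249 = 898
S_yy = nΣy² − (Σy)² = 11·2823 − 173² = 31053 − 29929 = 1124
r = S_xy / √(S_xx·S_yy) = 666 / √(898·1124) = 666 / √1009352 = 666 / 1004.6651 = 0.6629
t = r·√(n−2)/√(1−r²) = 0.6629·√9 / √(1−0.439436) = 1.988700 / 0.748708 = 2.656

2.656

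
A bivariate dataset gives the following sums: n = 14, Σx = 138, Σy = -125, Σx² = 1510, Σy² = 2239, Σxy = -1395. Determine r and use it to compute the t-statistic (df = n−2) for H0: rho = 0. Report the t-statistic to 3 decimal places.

-1.499

S_xy = nΣxy − ΣxΣy = 14·(-1395) − 138·(-125) = -19530 − (-17250) = -2280
S_xx = nΣx² − (Σx)² = 14·1510 − 138² = 21140 − 19044 = 2096
S_yy = nΣy² − (Σy)² = 14·2239 − (-125)² = 31346 − 15625 = 15721
r = S_xy / √(S_xx·S_yy) = -2280 / √(2096·15721) = -2280 / √32951216 = -2280 / 5740.3150 = -0.3972
t = r·√(n−2)/√(1−r²) = -0.3972·√12 / √(1−0.157768) = -1.375941 / 0.917732 = -1.499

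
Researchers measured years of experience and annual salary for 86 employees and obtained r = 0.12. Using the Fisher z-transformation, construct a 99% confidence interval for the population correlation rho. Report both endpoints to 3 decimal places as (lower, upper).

(-0.161, 0.383)

Fisher z: z_r = atanh(r) = ½·ln((1+0.12)/(1−0.12)) = 0.120581
SE(z) = 1/√(n−3) = 1/√83 = 0.109764
99% ⇒ z* = 2.576; margin = 2.576·0.109764 = 0.282752
CI on z-scale: (-0.162171, 0.403333)
Back-transform: tanh(-0.162171) = -0.160764, tanh(0.403333) = 0.382797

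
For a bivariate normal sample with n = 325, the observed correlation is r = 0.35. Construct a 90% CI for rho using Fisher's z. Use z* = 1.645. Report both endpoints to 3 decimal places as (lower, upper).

z_r = atanh(0.35) = 0.365444;  SE = 1/√(n−3) = 1/√322 = 0.055728
z-limits: 0.365444 ± 1.645·0.055728 = 0.365444 ± 0.091673 = [0.273771, 0.457117]
ρ-limits: (tanh 0.273771, tanh 0.457117) = (0.267, 0.428)

(0.267, 0.428)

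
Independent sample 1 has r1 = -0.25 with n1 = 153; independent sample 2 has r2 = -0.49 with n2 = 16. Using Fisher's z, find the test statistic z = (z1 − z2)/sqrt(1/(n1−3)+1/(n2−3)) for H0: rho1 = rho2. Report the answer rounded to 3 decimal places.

0.971

z1 = atanh(-0.25) = -0.255413,  z2 = atanh(-0.49) = -0.536060
SE = √(1/(n1−3) + 1/(n2−3)) = √(1/150 + 1/13) = √(0.0066667 + 0.0769231) = √0.0835898 = 0.289119
z = (z1 − z2)/SE = (-0.255413 − (-0.536060)) / 0.289119 = 0.280647 / 0.289119 = 0.971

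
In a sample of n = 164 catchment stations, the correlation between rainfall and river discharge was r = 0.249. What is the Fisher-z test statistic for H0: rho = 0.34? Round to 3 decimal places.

z_r = atanh(0.249) = 0.254346,  z_0 = atanh(0.34) = 0.354093
SE = 1/√(n−3) = 1/√161 = 0.078811
z = (z_r − z_0)/SE = (0.254346 − 0.354093) / 0.078811 = -0.099747 / 0.078811 = -1.266

-1.266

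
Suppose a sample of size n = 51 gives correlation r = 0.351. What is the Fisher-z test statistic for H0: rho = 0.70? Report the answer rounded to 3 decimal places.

Fisher z: atanh(0.351) = 0.366584, atanh(0.70) = 0.867301
z = (z_r − z_0)·√(n−3) = (0.366584 − 0.867301)·√48 = -0.500717 · 6.928203 = -3.469

-3.469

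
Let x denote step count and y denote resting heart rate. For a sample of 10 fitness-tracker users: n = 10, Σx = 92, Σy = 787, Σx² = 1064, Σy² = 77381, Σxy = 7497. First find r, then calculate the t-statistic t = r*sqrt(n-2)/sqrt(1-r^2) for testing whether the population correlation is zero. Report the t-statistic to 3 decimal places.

Numerator: nΣxy − (Σx)(Σy) = 10·7497 − (92)(787) = 2566
Denominator: √[(nΣx²−(Σx)²)(nΣy²−(Σy)²)]
  nΣx²−(Σx)² = 10·1064 − 8464 = 2176;  nΣy²−(Σy)² = 10·77381 − 619369 = 154441
  √(2176·154441) = √336063616 = 18332.0380
r = 2566 / 18332.0380 = 0.1400
t = r·√(n−2)/√(1−r²) = 0.1400·√8 / √(1−0.019600) = 0.395980 / 0.990152 = 0.400

0.400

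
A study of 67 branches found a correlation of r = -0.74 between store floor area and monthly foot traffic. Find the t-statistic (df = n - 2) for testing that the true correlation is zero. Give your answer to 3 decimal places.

-8.870

t = r·√(n−2) / √(1−r²) with r = -0.74, n = 67
  = -0.74·√65 / √(1 − 0.5476)
  = -0.74·8.062258 / 0.672607
  = -5.966071 / 0.672607 = -8.870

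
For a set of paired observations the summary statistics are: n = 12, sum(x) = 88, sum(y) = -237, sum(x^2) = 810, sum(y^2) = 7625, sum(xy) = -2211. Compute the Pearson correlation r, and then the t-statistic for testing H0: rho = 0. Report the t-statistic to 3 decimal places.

-2.927

Numerator: nΣxy − (Σx)(Σy) = 12·(-2211) − (88)(-237) = -5676
Denominator: √[(nΣx²−(Σx)²)(nΣy²−(Σy)²)]
  nΣx²−(Σx)² = 12·810 − 7744 = 1976;  nΣy²−(Σy)² = 12·7625 − 56169 = 35331
  √(1976·35331) = √69814056 = 8355.4806
r = -5676 / 8355.4806 = -0.6793
t = r·√(n−2)/√(1−r²) = -0.6793·√10 / √(1−0.461448) = -2.148135 / 0.733861 = -2.927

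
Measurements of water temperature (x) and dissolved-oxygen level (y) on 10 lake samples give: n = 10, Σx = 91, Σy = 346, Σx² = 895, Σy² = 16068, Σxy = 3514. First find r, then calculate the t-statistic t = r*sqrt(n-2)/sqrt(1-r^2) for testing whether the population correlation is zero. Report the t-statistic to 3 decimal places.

Numerator: nΣxy − (Σx)(Σy) = 10·3514 − (91)(346) = 3654
Denominator: √[(nΣx²−(Σx)²)(nΣy²−(Σy)²)]
  nΣx²−(Σx)² = 10·895 − 8281 = 669;  nΣy²−(Σy)² = 10·16068 − 119716 = 40964
  √(669·40964) = √27404916 = 5234.9705
r = 3654 / 5234.9705 = 0.6980
t = r·√(n−2)/√(1−r²) = 0.6980·√8 / √(1−0.487204) = 1.974242 / 0.716098 = 2.757

2.757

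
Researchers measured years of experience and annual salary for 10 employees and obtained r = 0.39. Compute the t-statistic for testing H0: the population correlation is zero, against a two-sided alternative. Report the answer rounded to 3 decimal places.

t = r·√(n−2) / √(1−r²) with r = 0.39, n = 10
  = 0.39·√8 / √(1 − 0.1521)
  = 0.39·2.828427 / 0.920815
  = 1.103087 / 0.920815 = 1.198

1.198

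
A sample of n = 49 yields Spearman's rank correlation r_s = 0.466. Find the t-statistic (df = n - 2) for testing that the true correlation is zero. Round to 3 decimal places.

t = r_s·√(n−2) / √(1−r_s²) with r_s = 0.466, n = 49
  = 0.466·√47 / √(1 − 0.217156)
  = 0.466·6.855655 / 0.884785
  = 3.194735 / 0.884785 = 3.611

3.611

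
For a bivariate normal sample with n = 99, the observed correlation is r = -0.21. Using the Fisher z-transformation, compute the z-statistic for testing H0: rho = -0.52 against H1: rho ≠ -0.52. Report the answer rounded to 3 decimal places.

z_r = atanh(-0.21) = -0.213171,  z_0 = atanh(-0.52) = -0.576340
SE = 1/√(n−3) = 1/√96 = 0.102062
z = (z_r − z_0)/SE = (-0.213171 − (-0.576340)) / 0.102062 = 0.363169 / 0.102062 = 3.558

3.558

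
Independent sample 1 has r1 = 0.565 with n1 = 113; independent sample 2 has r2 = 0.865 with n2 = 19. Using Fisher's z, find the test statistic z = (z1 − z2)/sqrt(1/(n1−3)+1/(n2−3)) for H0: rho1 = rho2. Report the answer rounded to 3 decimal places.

Fisher z-transforms: z1 = atanh(0.565) = 0.640148, z2 = atanh(0.865) = 1.312871; difference d = -0.672723
Var(d) = 1/110 + 1/16 = 0.0090909 + 0.0625000 = 0.0715909
z = d/√Var(d) = -0.672723 / √0.0715909 = -0.672723 / 0.267565 = -2.514

-2.514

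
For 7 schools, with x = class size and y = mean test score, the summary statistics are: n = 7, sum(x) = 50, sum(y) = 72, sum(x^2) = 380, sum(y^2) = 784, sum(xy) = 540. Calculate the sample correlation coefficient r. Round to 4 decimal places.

0.8162

Numerator: nΣxy − (Σx)(Σy) = 7·540 − (50)(72) = 180
Denominator: √[(nΣx²−(Σx)²)(nΣy²−(Σy)²)]
  nΣx²−(Σx)² = 7·380 − 2500 = 160;  nΣy²−(Σy)² = 7·784 − 5184 = 304
  √(160·304) = √48640 = 220.5448
r = 180 / 220.5448 = 0.8162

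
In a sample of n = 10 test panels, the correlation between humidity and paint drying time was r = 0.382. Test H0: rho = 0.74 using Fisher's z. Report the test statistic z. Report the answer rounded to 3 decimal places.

-1.450

Fisher z: atanh(0.382) = 0.402399, atanh(0.74) = 0.950479
z = (z_r − z_0)·√(n−3) = (0.402399 − 0.950479)·√7 = -0.548080 · 2.645751 = -1.450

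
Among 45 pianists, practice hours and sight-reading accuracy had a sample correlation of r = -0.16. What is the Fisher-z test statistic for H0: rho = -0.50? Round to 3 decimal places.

Fisher z: atanh(-0.16) = -0.161387, atanh(-0.50) = -0.549306
z = (z_r − z_0)·√(n−3) = (-0.161387 − (-0.549306))·√42 = 0.387919 · 6.480741 = 2.514

2.514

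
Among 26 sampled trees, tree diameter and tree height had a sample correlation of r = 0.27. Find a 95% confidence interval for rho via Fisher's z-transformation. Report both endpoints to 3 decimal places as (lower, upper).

(-0.131, 0.595)

z_r = atanh(0.27) = 0.276864;  SE = 1/√(n−3) = 1/√23 = 0.208514
z-limits: 0.276864 ± 1.960·0.208514 = 0.276864 ± 0.408687 = [-0.131823, 0.685551]
ρ-limits: (tanh -0.131823, tanh 0.685551) = (-0.131, 0.595)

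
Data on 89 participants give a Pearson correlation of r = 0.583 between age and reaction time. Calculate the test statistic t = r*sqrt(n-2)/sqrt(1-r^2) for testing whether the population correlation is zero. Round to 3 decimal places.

t = r·√(n−2) / √(1−r²) with r = 0.583, n = 89
  = 0.583·√87 / √(1 − 0.339889)
  = 0.583·9.327379 / 0.812472
  = 5.437862 / 0.812472 = 6.693

6.693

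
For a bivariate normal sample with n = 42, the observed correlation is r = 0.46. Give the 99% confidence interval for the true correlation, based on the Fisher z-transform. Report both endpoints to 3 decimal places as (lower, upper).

(0.085, 0.721)

Fisher z: z_r = atanh(r) = ½·ln((1+0.46)/(1−0.46)) = 0.497311
SE(z) = 1/√(n−3) = 1/√39 = 0.160128
99% ⇒ z* = 2.576; margin = 2.576·0.160128 = 0.412490
CI on z-scale: (0.084821, 0.909801)
Back-transform: tanh(0.084821) = 0.084618, tanh(0.909801) = 0.721037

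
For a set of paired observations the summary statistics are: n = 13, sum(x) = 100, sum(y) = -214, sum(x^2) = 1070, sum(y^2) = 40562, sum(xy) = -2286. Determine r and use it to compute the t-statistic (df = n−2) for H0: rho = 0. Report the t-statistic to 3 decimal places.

Numerator: nΣxy − (Σx)(Σy) = 13·(-2286) − (100)(-214) = -8318
Denominator: √[(nΣx²−(Σx)²)(nΣy²−(Σy)²)]
  nΣx²−(Σx)² = 13·1070 − 10000 = 3910;  nΣy²−(Σy)² = 13·40562 − 45796 = 481510
  √(3910·481510) = √1882704100 = 43390.1383
r = -8318 / 43390.1383 = -0.1917
t = r·√(n−2)/√(1−r²) = -0.1917·√11 / √(1−0.036749) = -0.635797 / 0.981454 = -0.648

-0.648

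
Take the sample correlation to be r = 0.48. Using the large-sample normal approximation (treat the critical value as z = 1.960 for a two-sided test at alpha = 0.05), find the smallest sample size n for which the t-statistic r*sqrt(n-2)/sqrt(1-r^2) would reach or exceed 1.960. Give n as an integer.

Need r·√(n−2)/√(1−r²) ≥ 1.960
√(n−2) ≥ 1.960·√(1−0.2304) / 0.48 = 1.960·0.877268 / 0.48 = 3.5822
n−2 ≥ 12.8322  ⇒  n ≥ 14.8322
Smallest integer n = 15

15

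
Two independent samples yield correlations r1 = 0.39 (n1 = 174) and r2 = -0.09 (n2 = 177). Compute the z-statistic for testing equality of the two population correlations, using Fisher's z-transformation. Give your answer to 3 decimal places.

z1 = atanh(0.39) = 0.411800,  z2 = atanh(-0.09) = -0.090244
SE = √(1/(n1−3) + 1/(n2−3)) = √(1/171 + 1/174) = √(0.0058480 + 0.0057471) = √0.0115951 = 0.107681
z = (z1 − z2)/SE = (0.411800 − (-0.090244)) / 0.107681 = 0.502044 / 0.107681 = 4.662

4.662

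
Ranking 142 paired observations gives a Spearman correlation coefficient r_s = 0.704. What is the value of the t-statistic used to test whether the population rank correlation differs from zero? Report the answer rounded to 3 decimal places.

11.729

1 − r_s² = 1 − 0.495616 = 0.504384;  √(1−r_s²) = 0.710200
√(n−2) = √140 = 11.832160
t = r_s·√(n−2)/√(1−r_s²) = 0.704 · 11.832160 / 0.710200 = 11.729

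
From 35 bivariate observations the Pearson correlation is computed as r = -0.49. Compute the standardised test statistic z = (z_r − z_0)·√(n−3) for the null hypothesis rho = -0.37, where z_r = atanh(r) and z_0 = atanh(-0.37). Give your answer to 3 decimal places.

z_r = atanh(-0.49) = -0.536060,  z_0 = atanh(-0.37) = -0.388423
SE = 1/√(n−3) = 1/√32 = 0.176777
z = (z_r − z_0)/SE = (-0.536060 − (-0.388423)) / 0.176777 = -0.147637 / 0.176777 = -0.835

-0.835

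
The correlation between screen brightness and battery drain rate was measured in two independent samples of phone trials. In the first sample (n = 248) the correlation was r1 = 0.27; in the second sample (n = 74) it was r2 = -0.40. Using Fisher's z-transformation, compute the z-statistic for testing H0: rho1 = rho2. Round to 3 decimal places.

5.197

Fisher z-transforms: z1 = atanh(0.27) = 0.276864, z2 = atanh(-0.40) = -0.423649; difference d = 0.700513
Var(d) = 1/245 + 1/71 = 0.0040816 + 0.0140845 = 0.0181661
z = d/√Var(d) = 0.700513 / √0.0181661 = 0.700513 / 0.134782 = 5.197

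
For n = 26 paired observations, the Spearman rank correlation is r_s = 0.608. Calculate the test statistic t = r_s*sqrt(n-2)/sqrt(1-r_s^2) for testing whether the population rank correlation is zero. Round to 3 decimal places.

1 − r_s² = 1 − 0.369664 = 0.630336;  √(1−r_s²) = 0.793937
√(n−2) = √24 = 4.898979
t = r_s·√(n−2)/√(1−r_s²) = 0.608 · 4.898979 / 0.793937 = 3.752

3.752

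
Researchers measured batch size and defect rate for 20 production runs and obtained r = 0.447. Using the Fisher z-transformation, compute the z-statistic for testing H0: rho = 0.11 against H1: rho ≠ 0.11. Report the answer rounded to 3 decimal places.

z_r = atanh(0.447) = 0.480945,  z_0 = atanh(0.11) = 0.110447
SE = 1/√(n−3) = 1/√17 = 0.242536
z = (z_r − z_0)/SE = (0.480945 − 0.110447) / 0.242536 = 0.370498 / 0.242536 = 1.528

1.528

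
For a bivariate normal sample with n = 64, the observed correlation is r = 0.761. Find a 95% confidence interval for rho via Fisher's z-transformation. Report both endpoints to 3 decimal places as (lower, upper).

z_r = atanh(0.761) = 0.998587;  SE = 1/√(n−3) = 1/√61 = 0.128037
z-limits: 0.998587 ± 1.960·0.128037 = 0.998587 ± 0.250953 = [0.747634, 1.249540]
ρ-limits: (tanh 0.747634, tanh 1.249540) = (0.634, 0.848)

(0.634, 0.848)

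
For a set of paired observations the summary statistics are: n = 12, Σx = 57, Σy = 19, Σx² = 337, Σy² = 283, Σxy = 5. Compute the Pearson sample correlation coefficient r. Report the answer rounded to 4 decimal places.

Numerator: nΣxy − (Σx)(Σy) = 12·5 − (57)(19) = -1023
Denominator: √[(nΣx²−(Σx)²)(nΣy²−(Σy)²)]
  nΣx²−(Σx)² = 12·337 − 3249 = 795;  nΣy²−(Σy)² = 12·283 − 361 = 3035
  √(795·3035) = √2412825 = 1553.3271
r = -1023 / 1553.3271 = -0.6586

-0.6586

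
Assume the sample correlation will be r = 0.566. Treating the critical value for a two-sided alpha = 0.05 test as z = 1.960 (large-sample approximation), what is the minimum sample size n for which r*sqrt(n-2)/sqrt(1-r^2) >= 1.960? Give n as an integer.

r√(n−2)/√(1−r²) ≥ 1.960  ⇔  n−2 ≥ (1.960)²·(1−r²)/r²
(1−r²)/r² = (1−0.320356)/0.320356 = 2.1215
n ≥ 2 + 3.8416·2.1215 = 2 + 8.1500 = 10.1500
⌈10.1500⌉ = 11

11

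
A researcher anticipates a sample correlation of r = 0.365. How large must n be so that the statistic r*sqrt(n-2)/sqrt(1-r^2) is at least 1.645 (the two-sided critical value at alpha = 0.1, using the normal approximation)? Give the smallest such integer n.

r√(n−2)/√(1−r²) ≥ 1.645  ⇔  n−2 ≥ (1.645)²·(1−r²)/r²
(1−r²)/r² = (1−0.133225)/0.133225 = 6.5061
n ≥ 2 + 2.706025·6.5061 = 2 + 17.6057 = 19.6057
⌈19.6057⌉ = 20

20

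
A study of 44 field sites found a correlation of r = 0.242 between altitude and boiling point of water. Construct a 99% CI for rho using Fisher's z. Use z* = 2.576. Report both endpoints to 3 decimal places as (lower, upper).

Fisher z: z_r = atanh(r) = ½·ln((1+0.242)/(1−0.242)) = 0.246897
SE(z) = 1/√(n−3) = 1/√41 = 0.156174
99% ⇒ z* = 2.576; margin = 2.576·0.156174 = 0.402304
CI on z-scale: (-0.155407, 0.649201)
Back-transform: tanh(-0.155407) = -0.154168, tanh(0.649201) = 0.571132

(-0.154, 0.571)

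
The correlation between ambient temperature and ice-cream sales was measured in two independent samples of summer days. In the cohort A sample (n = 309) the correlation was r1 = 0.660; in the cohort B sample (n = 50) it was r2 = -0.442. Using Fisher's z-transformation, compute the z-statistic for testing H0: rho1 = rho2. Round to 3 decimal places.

8.091

z1 = atanh(0.660) = 0.792814,  z2 = atanh(-0.442) = -0.474714
SE = √(1/(n1−3) + 1/(n2−3)) = √(1/306 + 1/47) = √(0.0032680 + 0.0212766) = √0.0245446 = 0.156667
z = (z1 − z2)/SE = (0.792814 − (-0.474714)) / 0.156667 = 1.267528 / 0.156667 = 8.091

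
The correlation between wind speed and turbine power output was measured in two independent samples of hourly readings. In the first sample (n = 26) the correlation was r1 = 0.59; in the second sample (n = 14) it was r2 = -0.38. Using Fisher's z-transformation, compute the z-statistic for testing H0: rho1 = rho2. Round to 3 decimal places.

2.940

z1 = atanh(0.59) = 0.677666,  z2 = atanh(-0.38) = -0.400060
SE = √(1/(n1−3) + 1/(n2−3)) = √(1/23 + 1/11) = √(0.0434783 + 0.0909091) = √0.1343874 = 0.366589
z = (z1 − z2)/SE = (0.677666 − (-0.400060)) / 0.366589 = 1.077726 / 0.366589 = 2.940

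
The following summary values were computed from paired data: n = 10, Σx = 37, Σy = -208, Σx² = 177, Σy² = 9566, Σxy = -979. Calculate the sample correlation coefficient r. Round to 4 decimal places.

-0.4568

S_xy = nΣxy − ΣxΣy = 10·(-979) − 37·(-208) = -9790 − (-7696) = -2094
S_xx = nΣx² − (Σx)² = 10·177 − 37² = 1770 − 1369 = 401
S_yy = nΣy² − (Σy)² = 10·9566 − (-208)² = 95660 − 43264 = 52396
r = S_xy / √(S_xx·S_yy) = -2094 / √(401·52396) = -2094 / √21010796 = -2094 / 4583.7535 = -0.4568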